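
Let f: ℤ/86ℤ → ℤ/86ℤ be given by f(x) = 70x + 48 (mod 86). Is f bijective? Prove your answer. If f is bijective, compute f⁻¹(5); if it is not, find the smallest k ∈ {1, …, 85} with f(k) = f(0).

43

We have gcd(70, 86) = 2 > 1. Taking x_1 = 0 and x_2 = 43: f(0) = 48 and f(43) = 70·43 + 48 = 3058 ≡ 48 (mod 86).
So f(0) = f(43) while 0 ≠ 43, hence f is not injective, hence not bijective.
Since f is not bijective, we find the least positive k with f(k) = f(0): this means 70k ≡ 0 (mod 86), i.e. 86 ∣ 70k. Since gcd(70, 86) = 2, dividing through by 2 this holds exactly when 43 ∣ 35k, and as gcd(35, 43) = 1, exactly when 43 ∣ k.
The smallest positive such k is 43.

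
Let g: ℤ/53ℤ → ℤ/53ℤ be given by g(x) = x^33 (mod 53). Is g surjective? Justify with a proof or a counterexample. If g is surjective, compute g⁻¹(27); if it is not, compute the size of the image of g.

Since 53 is prime, the nonzero elements of ℤ/53ℤ form a cyclic group of order 52.
As gcd(33, 52) = 1, raising to the 33rd power is a bijection on this group: if u^33 ≡ v^33 then (uv^{−1})^33 = 1, and the only element of order dividing gcd(33, 52) = 1 is 1, so u = v.
With g(0) = 0 this makes g injective on all of ℤ/53ℤ, hence bijective (finite equal-size domain and codomain). In particular g is surjective.
Since g is surjective, we find the preimage of 27. The inverse of x ↦ x^33 on (ℤ/53ℤ)^× is x ↦ x^41, because 33·41 = 1353 = 26·52 + 1 ≡ 1 (mod 52) and x^{52} = 1 for x ≠ 0 (Fermat). So g⁻¹(27) = 27^41 mod 53.
Repeated squaring mod 53: 27^1 ≡ 27, 27^2 ≡ 27² = 729 ≡ 40, 27^4 ≡ 40² = 1600 ≡ 10, 27^8 ≡ 10² = 100 ≡ 47, 27^16 ≡ 47² = 2209 ≡ 36, 27^32 ≡ 36² = 1296 ≡ 24. Since 41 = 32 + 8 + 1, 27^41 ≡ 24·47·27: 24·47 = 1128 ≡ 15, then 15·27 = 405 ≡ 34. So 27^41 ≡ 34 (mod 53).
Hence g⁻¹(27) = 34.

34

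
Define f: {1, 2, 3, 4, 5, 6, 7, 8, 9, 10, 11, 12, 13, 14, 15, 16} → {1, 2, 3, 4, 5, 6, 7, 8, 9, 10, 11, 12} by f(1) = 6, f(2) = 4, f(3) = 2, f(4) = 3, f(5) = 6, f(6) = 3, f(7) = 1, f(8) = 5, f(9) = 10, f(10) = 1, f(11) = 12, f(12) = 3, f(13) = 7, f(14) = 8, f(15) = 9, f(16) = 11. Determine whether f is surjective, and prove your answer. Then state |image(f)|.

12

Every element of the codomain has a preimage: 1 = f(7), 2 = f(3), 3 = f(4), 4 = f(2), 5 = f(8), 6 = f(1), 7 = f(13), 8 = f(14), 9 = f(15), 10 = f(9), 11 = f(16), 12 = f(11).
So f is surjective.
The image of f is {1, 2, 3, 4, 5, 6, 7, 8, 9, 10, 11, 12}, which has 12 elements.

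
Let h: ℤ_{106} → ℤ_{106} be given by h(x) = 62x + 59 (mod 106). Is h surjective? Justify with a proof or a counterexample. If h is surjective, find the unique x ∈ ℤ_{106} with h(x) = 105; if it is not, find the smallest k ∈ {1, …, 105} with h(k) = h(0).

Since gcd(62, 106) = 2, we have 62x ≡ 0 (mod 2) for all x, so h(x) ≡ 1 (mod 2).
But 0 ≢ 1 (mod 2), so 0 ∈ ℤ_{106} has no preimage. Thus h is not surjective.
Since h is not surjective, we find the least positive k with h(k) = h(0): this means 62k ≡ 0 (mod 106), i.e. 106 ∣ 62k. Since gcd(62, 106) = 2, dividing through by 2 this holds exactly when 53 ∣ 31k, and as gcd(31, 53) = 1, exactly when 53 ∣ k.
The smallest positive such k is 53.

53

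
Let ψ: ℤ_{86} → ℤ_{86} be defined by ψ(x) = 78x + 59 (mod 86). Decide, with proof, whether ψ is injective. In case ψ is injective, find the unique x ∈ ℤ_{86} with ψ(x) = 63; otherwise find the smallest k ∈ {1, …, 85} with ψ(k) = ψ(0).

43

We have gcd(78, 86) = 2 > 1. Taking x_1 = 0 and x_2 = 43: ψ(0) = 59 and ψ(43) = 78·43 + 59 = 3413 ≡ 59 (mod 86).
So ψ(0) = ψ(43) while 0 ≠ 43, hence ψ is not injective.
Since ψ is not injective, we find the least positive k with ψ(k) = ψ(0): this means 78k ≡ 0 (mod 86), i.e. 86 ∣ 78k. Since gcd(78, 86) = 2, dividing through by 2 this holds exactly when 43 ∣ 39k, and as gcd(39, 43) = 1, exactly when 43 ∣ k.
The smallest positive such k is 43.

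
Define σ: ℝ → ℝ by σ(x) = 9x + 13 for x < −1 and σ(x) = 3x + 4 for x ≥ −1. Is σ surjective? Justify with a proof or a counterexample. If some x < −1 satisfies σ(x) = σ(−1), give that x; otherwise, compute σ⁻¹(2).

-4/3

Both pieces are strictly increasing (slopes 9 and 3), so each is injective on its own interval.
The left piece maps (−∞, −1) onto (−∞, 4); the right piece maps [−1, ∞) onto [1, ∞).
The union (−∞, 4) ∪ [1, ∞) covers ℝ, so σ is surjective.
For the follow-up: the images overlap, so an x < −1 with σ(x) = σ(−1) exists. σ(−1) = 1; solving 9x + 13 = 1 for x < −1 gives x = (1 − 13)/9 = −4/3.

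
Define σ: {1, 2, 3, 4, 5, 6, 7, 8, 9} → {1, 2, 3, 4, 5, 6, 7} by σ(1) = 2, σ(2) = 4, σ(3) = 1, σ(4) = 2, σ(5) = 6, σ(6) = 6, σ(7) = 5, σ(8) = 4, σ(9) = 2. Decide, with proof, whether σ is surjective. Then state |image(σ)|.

No element maps to 3, so σ is not surjective.
The image of σ is {1, 2, 4, 5, 6}, which has 5 elements.

5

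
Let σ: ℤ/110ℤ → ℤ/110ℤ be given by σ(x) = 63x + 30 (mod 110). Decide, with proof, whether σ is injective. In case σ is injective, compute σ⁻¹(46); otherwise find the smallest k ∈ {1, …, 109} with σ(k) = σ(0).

If σ(u) = σ(v), then 63u ≡ 63v (mod 110). Because gcd(63, 110) = 1, we may cancel 63 to get u ≡ v (mod 110).
So σ is injective.
We now compute 63⁻¹ mod 110 explicitly. Euclid's algorithm: 110 = 1·63 + 47, 63 = 1·47 + 16, 47 = 2·16 + 15, 16 = 1·15 + 1; back-substituting gives 1 = 7·63 − 4·110, so 63⁻¹ ≡ 7 (mod 110).
Since σ is injective, we find σ⁻¹(46): we need 63x ≡ 46 − 30 ≡ 16 (mod 110). Using 63⁻¹ = 7: x ≡ 7·16 = 112 = 1·110 + 2, so x = 2.
Check: σ(2) = 63·2 + 30 = 156 = 1·110 + 46 ≡ 46 (mod 110).

2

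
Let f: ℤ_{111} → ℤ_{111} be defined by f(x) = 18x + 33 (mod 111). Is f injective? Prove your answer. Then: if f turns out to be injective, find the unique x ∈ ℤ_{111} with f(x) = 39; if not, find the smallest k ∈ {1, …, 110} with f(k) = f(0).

37

Recall that injectivity means: for all x_1, x_2 in the domain, f(x_1) = f(x_2) implies x_1 = x_2.
We have gcd(18, 111) = 3 > 1. Taking x_1 = 0 and x_2 = 37: f(0) = 33 and f(37) = 18·37 + 33 = 699 ≡ 33 (mod 111).
So f(0) = f(37) while 0 ≠ 37, thus f is not injective.
Since f is not injective, we find the least positive k with f(k) = f(0): this means 18k ≡ 0 (mod 111), i.e. 111 ∣ 18k. Since gcd(18, 111) = 3, dividing through by 3 this holds exactly when 37 ∣ 6k, and as gcd(6, 37) = 1, exactly when 37 ∣ k.
The smallest positive such k is 37.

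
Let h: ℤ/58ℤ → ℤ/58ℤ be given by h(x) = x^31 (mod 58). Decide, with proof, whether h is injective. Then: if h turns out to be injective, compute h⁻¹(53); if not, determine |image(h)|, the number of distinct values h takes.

7

Computing x^31 mod 58 for each x (by repeated squaring, reducing mod 58 at every step), the values h(0), h(1), …, h(57) are: 0, 1, 8, 27, 6, 9, 42, 53, 48, 33, 14, 55, 46, 51, 18, 11, 36, 41, 32, 15, 54, 39, 34, 45, 20, 23, 2, 21, 28, 29, 30, 37, 56, 35, 38, 13, 24, 19, 4, 43, 26, 17, 22, 47, 40, 7, 12, 3, 44, 25, 10, 5, 16, 49, 52, 31, 50, 57.
Every element of ℤ/58ℤ appears exactly once in this list, so h is a bijection, and in particular injective.
Since h is injective, we read off the preimage of 53 from the same table: h(7) = 53, so h⁻¹(53) = 7.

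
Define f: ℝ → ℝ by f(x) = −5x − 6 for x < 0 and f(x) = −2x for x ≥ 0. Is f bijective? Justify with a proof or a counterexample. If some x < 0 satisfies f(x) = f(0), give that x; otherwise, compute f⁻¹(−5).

Both pieces are strictly decreasing (slopes −5 and −2), so each is injective on its own interval.
The left piece maps (−∞, 0) onto (−6, ∞); the right piece maps [0, ∞) onto (−∞, 0].
These images overlap. In particular f(0) = 0 (right piece), and solving −5x − 6 = 0 on the left piece gives x = −6/5 < 0.
So f(−6/5) = f(0) with −6/5 ≠ 0, and f is not injective, hence not bijective. This x = −6/5 is the requested value below 0.

-6/5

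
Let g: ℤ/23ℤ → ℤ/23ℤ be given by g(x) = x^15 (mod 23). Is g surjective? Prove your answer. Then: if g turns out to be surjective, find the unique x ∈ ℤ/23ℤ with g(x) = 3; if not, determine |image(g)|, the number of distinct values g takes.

4

Since 23 is prime, the nonzero elements of ℤ/23ℤ form a cyclic group of order 22.
As gcd(15, 22) = 1, raising to the 15th power is a bijection on this group: if a^15 ≡ b^15 then (ab^{−1})^15 = 1, and the only element of order dividing gcd(15, 22) = 1 is 1, so a = b.
With g(0) = 0 this makes g injective on all of ℤ/23ℤ, hence bijective (finite equal-size domain and codomain). In particular g is surjective.
Since g is surjective, we find the preimage of 3. The inverse of x ↦ x^15 on (ℤ/23ℤ)^× is x ↦ x^3, because 15·3 = 45 = 2·22 + 1 ≡ 1 (mod 22) and x^{22} = 1 for x ≠ 0 (Fermat). So g⁻¹(3) = 3^3 mod 23.
Repeated squaring mod 23: 3^1 ≡ 3, 3^2 ≡ 3² = 9. Since 3 = 2 + 1, 3^3 ≡ 9·3: 9·3 = 27 ≡ 4. So 3^3 ≡ 4 (mod 23).
Hence g⁻¹(3) = 4.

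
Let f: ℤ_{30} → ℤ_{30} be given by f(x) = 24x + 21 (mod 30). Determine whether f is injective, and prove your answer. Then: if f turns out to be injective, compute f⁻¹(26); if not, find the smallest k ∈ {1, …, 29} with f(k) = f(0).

5

We have gcd(24, 30) = 6 > 1. Taking a = 0 and b = 5: f(0) = 21 and f(5) = 24·5 + 21 = 141 ≡ 21 (mod 30).
So f(0) = f(5) while 0 ≠ 5, so f is not injective.
Since f is not injective, we find the least positive k with f(k) = f(0): this means 24k ≡ 0 (mod 30), i.e. 30 ∣ 24k. Since gcd(24, 30) = 6, dividing through by 6 this holds exactly when 5 ∣ 4k, and as gcd(4, 5) = 1, exactly when 5 ∣ k.
The smallest positive such k is 5.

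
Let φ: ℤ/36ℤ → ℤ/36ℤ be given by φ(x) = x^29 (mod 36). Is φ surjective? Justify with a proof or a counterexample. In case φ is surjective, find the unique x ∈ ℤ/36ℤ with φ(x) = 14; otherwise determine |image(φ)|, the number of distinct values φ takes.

φ(0) = 0^29 = 0.
φ(6): Repeated squaring mod 36: 6^1 ≡ 6, 6^2 ≡ 6² = 36 ≡ 0, 6^4 ≡ 0² = 0, 6^8 ≡ 0² = 0, 6^16 ≡ 0² = 0. Since 29 = 16 + 8 + 4 + 1, 6^29 ≡ 0·0·0·6: 0·0 = 0, then 0·0 = 0, then 0·6 = 0. So 6^29 ≡ 0 (mod 36).
So φ(0) = φ(6) = 0 while 0 ≠ 6, thus φ is not injective.
A non-injective map from the 36-element set ℤ/36ℤ to itself takes at most 35 distinct values, so it cannot be surjective. Hence φ is not surjective.
Since φ is not surjective, we determine |image(φ)|. Computing x^29 mod 36 for each x (by repeated squaring, reducing mod 36 at every step), the values φ(0), φ(1), …, φ(35) are: 0, 1, 32, 27, 16, 29, 0, 31, 8, 9, 28, 23, 0, 25, 20, 27, 4, 17, 0, 19, 32, 9, 16, 11, 0, 13, 8, 27, 28, 5, 0, 7, 20, 9, 4, 35.
The distinct values are {0, 1, 4, 5, 7, 8, 9, 11, 13, 16, 17, 19, 20, 23, 25, 27, 28, 29, 31, 32, 35}; there are 21 of them.

21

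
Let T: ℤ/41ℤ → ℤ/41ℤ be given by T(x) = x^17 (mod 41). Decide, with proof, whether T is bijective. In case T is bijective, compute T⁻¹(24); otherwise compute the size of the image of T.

22

Since 41 is prime, the nonzero elements of ℤ/41ℤ form a cyclic group of order 40.
As gcd(17, 40) = 1, raising to the 17th power is a bijection on this group: if a^17 ≡ b^17 then (ab^{−1})^17 = 1, and the only element of order dividing gcd(17, 40) = 1 is 1, so a = b.
With T(0) = 0 this makes T injective on all of ℤ/41ℤ, hence bijective (finite equal-size domain and codomain). In particular T is bijective.
Since T is bijective, we find the preimage of 24. The inverse of x ↦ x^17 on (ℤ/41ℤ)^× is x ↦ x^33, because 17·33 = 561 = 14·40 + 1 ≡ 1 (mod 40) and x^{40} = 1 for x ≠ 0 (Fermat). So T⁻¹(24) = 24^33 mod 41.
Repeated squaring mod 41: 24^1 ≡ 24, 24^2 ≡ 24² = 576 ≡ 2, 24^4 ≡ 2² = 4, 24^8 ≡ 4² = 16, 24^16 ≡ 16² = 256 ≡ 10, 24^32 ≡ 10² = 100 ≡ 18. Since 33 = 32 + 1, 24^33 ≡ 18·24: 18·24 = 432 ≡ 22. So 24^33 ≡ 22 (mod 41).
Hence T⁻¹(24) = 22.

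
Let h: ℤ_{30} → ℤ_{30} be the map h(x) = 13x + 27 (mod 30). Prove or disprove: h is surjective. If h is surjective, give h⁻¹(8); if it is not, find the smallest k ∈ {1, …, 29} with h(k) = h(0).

Since gcd(13, 30) = 1, 13 is invertible modulo 30. Euclid's algorithm: 30 = 2·13 + 4, 13 = 3·4 + 1; back-substituting gives 1 = 7·13 − 3·30, so 13⁻¹ ≡ 7 (mod 30).
Then y ↦ 7(y − 27) is a two-sided inverse to h, so every y ∈ ℤ_{30} has a preimage.
Thus h is surjective.
Since h is surjective, we find h⁻¹(8): we need 13x ≡ 8 − 27 ≡ 11 (mod 30). Using 13⁻¹ = 7: x ≡ 7·11 = 77 = 2·30 + 17, so x = 17.
Check: h(17) = 13·17 + 27 = 248 = 8·30 + 8 ≡ 8 (mod 30).

17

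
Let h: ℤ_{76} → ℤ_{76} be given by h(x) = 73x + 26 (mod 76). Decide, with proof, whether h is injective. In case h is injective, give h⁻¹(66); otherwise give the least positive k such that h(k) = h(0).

Suppose h(x_1) = h(x_2) in ℤ_{76}. Then 73x_1 + 26 ≡ 73x_2 + 26 (mod 76), so 73(x_1 − x_2) ≡ 0 (mod 76).
Since gcd(73, 76) = 1, 73 is invertible modulo 76, so x_1 − x_2 ≡ 0 (mod 76), i.e. x_1 = x_2.
Therefore h is injective.
We now compute 73⁻¹ mod 76 explicitly. Euclid's algorithm: 76 = 1·73 + 3, 73 = 24·3 + 1; back-substituting gives 1 = 25·73 − 24·76, so 73⁻¹ ≡ 25 (mod 76).
Since h is injective, we find h⁻¹(66): we need 73x ≡ 66 − 26 ≡ 40 (mod 76). Using 73⁻¹ = 25: x ≡ 25·40 = 1000 = 13·76 + 12, so x = 12.
Check: h(12) = 73·12 + 26 = 902 = 11·76 + 66 ≡ 66 (mod 76).

12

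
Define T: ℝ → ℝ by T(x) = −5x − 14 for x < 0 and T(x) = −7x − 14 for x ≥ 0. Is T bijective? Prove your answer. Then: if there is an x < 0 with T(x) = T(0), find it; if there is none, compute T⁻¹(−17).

3/7

Both pieces are strictly decreasing (slopes −5 and −7), so each is injective on its own interval.
The left piece maps (−∞, 0) onto (−14, ∞); the right piece maps [0, ∞) onto (−∞, −14].
Since −14 = −14, the images partition ℝ: T is injective and surjective, hence bijective.
Because the two images are disjoint, no x < 0 has T(x) = T(0), so we compute T⁻¹(−17): −17 lies in (−∞, −14], so solve −7x − 14 = −17: x = (−17 + 14)/(−7) = 3/7.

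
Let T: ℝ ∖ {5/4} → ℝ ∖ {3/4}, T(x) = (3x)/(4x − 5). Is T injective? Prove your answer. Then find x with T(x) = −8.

Suppose T(x_1) = T(x_2). Cross-multiplying: (3x_1)(4x_2 − 5) = (3x_2)(4x_1 − 5).
Expanding both sides and cancelling the symmetric terms leaves −15·(x_1 − x_2) = 0. Since −15 ≠ 0, x_1 = x_2. Thus T is injective.
Solving T(x) = −8: cross-multiplying gives 3x = −8(4x − 5), which rearranges to 35x = 40, so x = 8/7.

8/7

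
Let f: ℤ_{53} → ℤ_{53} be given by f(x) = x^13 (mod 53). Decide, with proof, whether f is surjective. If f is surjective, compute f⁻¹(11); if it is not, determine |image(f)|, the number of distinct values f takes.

5

f(2): Repeated squaring mod 53: 2^1 ≡ 2, 2^2 ≡ 2² = 4, 2^4 ≡ 4² = 16, 2^8 ≡ 16² = 256 ≡ 44. Since 13 = 8 + 4 + 1, 2^13 ≡ 44·16·2: 44·16 = 704 ≡ 15, then 15·2 = 30. So 2^13 ≡ 30 (mod 53).
f(3): Repeated squaring mod 53: 3^1 ≡ 3, 3^2 ≡ 3² = 9, 3^4 ≡ 9² = 81 ≡ 28, 3^8 ≡ 28² = 784 ≡ 42. Since 13 = 8 + 4 + 1, 3^13 ≡ 42·28·3: 42·28 = 1176 ≡ 10, then 10·3 = 30. So 3^13 ≡ 30 (mod 53).
So f(2) = f(3) = 30 while 2 ≠ 3, hence f is not injective.
A non-injective map from the 53-element set ℤ_{53} to itself takes at most 52 distinct values, so it cannot be surjective. Thus f is not surjective.
Since f is not surjective, we determine |image(f)|. Computing x^13 mod 53 for each x (by repeated squaring, reducing mod 53 at every step), the values f(0), f(1), …, f(52) are: 0, 1, 30, 30, 52, 23, 52, 52, 23, 52, 1, 52, 23, 1, 23, 1, 1, 52, 23, 30, 30, 23, 23, 23, 1, 52, 30, 23, 1, 52, 30, 30, 30, 23, 23, 30, 1, 52, 52, 30, 52, 30, 1, 52, 1, 30, 1, 1, 30, 1, 23, 23, 52.
The distinct values are {0, 1, 23, 30, 52}; there are 5 of them.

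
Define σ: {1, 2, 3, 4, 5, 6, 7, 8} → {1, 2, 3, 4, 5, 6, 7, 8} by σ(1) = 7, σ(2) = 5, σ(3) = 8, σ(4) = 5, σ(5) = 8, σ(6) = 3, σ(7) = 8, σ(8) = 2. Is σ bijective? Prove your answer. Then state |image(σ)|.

σ(2) = 5 = σ(4) with 2 ≠ 4, so σ is not injective, hence not bijective.
The image of σ is {2, 3, 5, 7, 8}, which has 5 elements.

5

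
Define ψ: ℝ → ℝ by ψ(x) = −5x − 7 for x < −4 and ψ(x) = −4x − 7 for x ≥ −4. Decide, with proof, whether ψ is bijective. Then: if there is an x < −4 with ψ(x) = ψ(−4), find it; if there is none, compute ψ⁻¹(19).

-26/5

Both pieces are strictly decreasing (slopes −5 and −4), so each is injective on its own interval.
The left piece maps (−∞, −4) onto (13, ∞); the right piece maps [−4, ∞) onto (−∞, 9].
The images leave a gap (13 has no preimage), so ψ is not surjective, hence not bijective.
Because the two images are disjoint, no x < −4 has ψ(x) = ψ(−4), so we compute ψ⁻¹(19): 19 lies in (13, ∞), so solve −5x − 7 = 19: x = (19 + 7)/(−5) = −26/5.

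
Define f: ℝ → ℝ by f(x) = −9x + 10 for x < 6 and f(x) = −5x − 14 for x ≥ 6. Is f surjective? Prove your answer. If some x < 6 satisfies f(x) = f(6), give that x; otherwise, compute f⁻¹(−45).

31/5

Both pieces are strictly decreasing (slopes −9 and −5), so each is injective on its own interval.
The left piece maps (−∞, 6) onto (−44, ∞); the right piece maps [6, ∞) onto (−∞, −44].
These images together cover ℝ, so f is surjective.
Because the two images are disjoint, no x < 6 has f(x) = f(6), so we compute f⁻¹(−45): −45 lies in (−∞, −44], so solve −5x − 14 = −45: x = (−45 + 14)/(−5) = 31/5.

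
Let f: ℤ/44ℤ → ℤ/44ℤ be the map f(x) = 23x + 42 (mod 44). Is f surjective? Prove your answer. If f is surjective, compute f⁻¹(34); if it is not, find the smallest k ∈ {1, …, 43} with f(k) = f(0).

36

By definition, f is surjective if every y in the codomain equals f(x) for some x in the domain.
Since gcd(23, 44) = 1, 23 is invertible modulo 44. Euclid's algorithm: 44 = 1·23 + 21, 23 = 1·21 + 2, 21 = 10·2 + 1; back-substituting gives 1 = 23·23 − 12·44, so 23⁻¹ ≡ 23 (mod 44).
Then y ↦ 23(y − 42) is a two-sided inverse to f, so every y ∈ ℤ/44ℤ has a preimage.
So f is surjective.
Since f is surjective, we find f⁻¹(34): we need 23x ≡ 34 − 42 ≡ 36 (mod 44). Using 23⁻¹ = 23: x ≡ 23·36 = 828 = 18·44 + 36, so x = 36.
Check: f(36) = 23·36 + 42 = 870 = 19·44 + 34 ≡ 34 (mod 44).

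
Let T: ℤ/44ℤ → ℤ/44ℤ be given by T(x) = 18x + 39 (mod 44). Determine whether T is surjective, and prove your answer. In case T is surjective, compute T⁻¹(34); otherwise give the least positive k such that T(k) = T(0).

Since gcd(18, 44) = 2, we have 18x ≡ 0 (mod 2) for all x, so T(x) ≡ 1 (mod 2).
But 0 ≢ 1 (mod 2), so 0 ∈ ℤ/44ℤ has no preimage. So T is not surjective.
Since T is not surjective, we find the least positive k with T(k) = T(0): this means 18k ≡ 0 (mod 44), i.e. 44 ∣ 18k. Since gcd(18, 44) = 2, dividing through by 2 this holds exactly when 22 ∣ 9k, and as gcd(9, 22) = 1, exactly when 22 ∣ k.
The smallest positive such k is 22.

22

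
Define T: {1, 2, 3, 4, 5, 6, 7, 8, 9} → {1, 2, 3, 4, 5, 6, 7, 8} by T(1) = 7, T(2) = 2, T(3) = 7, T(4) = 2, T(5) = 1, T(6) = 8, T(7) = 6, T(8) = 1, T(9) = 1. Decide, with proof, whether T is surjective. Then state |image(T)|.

5

No element maps to 3, so T is not surjective.
The image of T is {1, 2, 6, 7, 8}, which has 5 elements.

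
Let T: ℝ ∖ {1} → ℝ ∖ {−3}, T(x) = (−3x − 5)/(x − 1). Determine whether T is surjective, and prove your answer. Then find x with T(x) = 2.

-3/5

For any y ≠ −3, solving y(x − 1) = −3x − 5 for x gives a well-defined x ≠ 1. So T is surjective.
Solving T(x) = 2: cross-multiplying gives −3x − 5 = 2(x − 1), which rearranges to −5x = 3, so x = −3/5.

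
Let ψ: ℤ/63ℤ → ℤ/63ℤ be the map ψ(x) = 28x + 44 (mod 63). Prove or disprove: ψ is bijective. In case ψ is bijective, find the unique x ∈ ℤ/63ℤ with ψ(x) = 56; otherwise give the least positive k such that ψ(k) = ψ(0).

9

We have gcd(28, 63) = 7 > 1. Taking x_1 = 0 and x_2 = 9: ψ(0) = 44 and ψ(9) = 28·9 + 44 = 296 ≡ 44 (mod 63).
So ψ(0) = ψ(9) while 0 ≠ 9, so ψ is not injective, hence not bijective.
Since ψ is not bijective, we find the least positive k with ψ(k) = ψ(0): this means 28k ≡ 0 (mod 63), i.e. 63 ∣ 28k. Since gcd(28, 63) = 7, dividing through by 7 this holds exactly when 9 ∣ 4k, and as gcd(4, 9) = 1, exactly when 9 ∣ k.
The smallest positive such k is 9.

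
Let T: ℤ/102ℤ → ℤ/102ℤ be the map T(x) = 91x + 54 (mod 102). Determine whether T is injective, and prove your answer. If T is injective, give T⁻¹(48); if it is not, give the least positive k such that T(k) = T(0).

By definition, injectivity means: for all u, v in the domain, T(u) = T(v) implies u = v.
Suppose T(u) = T(v) in ℤ/102ℤ. Then 91u + 54 ≡ 91v + 54 (mod 102), therefore 91(u − v) ≡ 0 (mod 102).
Since gcd(91, 102) = 1, 91 is invertible modulo 102, so u − v ≡ 0 (mod 102), i.e. u = v.
Thus T is injective.
We now compute 91⁻¹ mod 102 explicitly. Euclid's algorithm: 102 = 1·91 + 11, 91 = 8·11 + 3, 11 = 3·3 + 2, 3 = 1·2 + 1; back-substituting gives 1 = 37·91 − 33·102, so 91⁻¹ ≡ 37 (mod 102).
Since T is injective, we compute T⁻¹(48): solve 91x + 54 ≡ 48 (mod 102), i.e. 91x ≡ 96 (mod 102).
Multiplying by 91⁻¹ = 37 gives x ≡ 37·96 = 3552 = 34·102 + 84 ≡ 84 (mod 102).
Check: T(84) = 91·84 + 54 = 7698 = 75·102 + 48 ≡ 48 (mod 102).

84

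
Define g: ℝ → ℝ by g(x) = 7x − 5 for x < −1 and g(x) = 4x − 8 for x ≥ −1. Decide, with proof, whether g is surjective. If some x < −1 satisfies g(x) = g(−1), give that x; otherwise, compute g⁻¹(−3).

Both pieces are strictly increasing (slopes 7 and 4), so each is injective on its own interval.
The left piece maps (−∞, −1) onto (−∞, −12); the right piece maps [−1, ∞) onto [−12, ∞).
These images together cover ℝ, so g is surjective.
Because the two images are disjoint, no x < −1 has g(x) = g(−1), so we compute g⁻¹(−3): −3 lies in [−12, ∞), so solve 4x − 8 = −3: x = (−3 + 8)/4 = 5/4.

5/4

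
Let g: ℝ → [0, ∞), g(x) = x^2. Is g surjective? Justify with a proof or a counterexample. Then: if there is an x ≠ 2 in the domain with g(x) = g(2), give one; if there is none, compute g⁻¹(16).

-2

For any y ∈ [0, ∞), x = y^{1/2} ∈ ℝ satisfies x^2 = y, so g is surjective.
For the follow-up, such an x exists: taking x = −2 ∈ ℝ gives g(−2) = 4 = g(2) with −2 ≠ 2.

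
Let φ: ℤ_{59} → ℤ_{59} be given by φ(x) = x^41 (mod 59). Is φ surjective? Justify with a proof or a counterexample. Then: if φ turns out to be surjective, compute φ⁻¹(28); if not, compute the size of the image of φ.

Since 59 is prime, the nonzero elements of ℤ_{59} form a cyclic group of order 58.
As gcd(41, 58) = 1, raising to the 41st power is a bijection on this group: if x_1^41 ≡ x_2^41 then (x_1x_2^{−1})^41 = 1, and the only element of order dividing gcd(41, 58) = 1 is 1, so x_1 = x_2.
With φ(0) = 0 this makes φ injective on all of ℤ_{59}, hence bijective (finite equal-size domain and codomain). In particular φ is surjective.
Since φ is surjective, we find the preimage of 28. The inverse of x ↦ x^41 on (ℤ_{59})^× is x ↦ x^17, because 41·17 = 697 = 12·58 + 1 ≡ 1 (mod 58) and x^{58} = 1 for x ≠ 0 (Fermat). So φ⁻¹(28) = 28^17 mod 59.
Repeated squaring mod 59: 28^1 ≡ 28, 28^2 ≡ 28² = 784 ≡ 17, 28^4 ≡ 17² = 289 ≡ 53, 28^8 ≡ 53² = 2809 ≡ 36, 28^16 ≡ 36² = 1296 ≡ 57. Since 17 = 16 + 1, 28^17 ≡ 57·28: 57·28 = 1596 ≡ 3. So 28^17 ≡ 3 (mod 59).
Hence φ⁻¹(28) = 3.

3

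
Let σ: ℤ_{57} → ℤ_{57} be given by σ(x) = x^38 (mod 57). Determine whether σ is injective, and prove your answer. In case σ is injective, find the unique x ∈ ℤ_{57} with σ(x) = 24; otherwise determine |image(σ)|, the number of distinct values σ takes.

σ(8): Repeated squaring mod 57: 8^1 ≡ 8, 8^2 ≡ 8² = 64 ≡ 7, 8^4 ≡ 7² = 49, 8^8 ≡ 49² = 2401 ≡ 7, 8^16 ≡ 7² = 49, 8^32 ≡ 49² = 2401 ≡ 7. Since 38 = 32 + 4 + 2, 8^38 ≡ 7·49·7: 7·49 = 343 ≡ 1, then 1·7 = 7. So 8^38 ≡ 7 (mod 57).
σ(11): Repeated squaring mod 57: 11^1 ≡ 11, 11^2 ≡ 11² = 121 ≡ 7, 11^4 ≡ 7² = 49, 11^8 ≡ 49² = 2401 ≡ 7, 11^16 ≡ 7² = 49, 11^32 ≡ 49² = 2401 ≡ 7. Since 38 = 32 + 4 + 2, 11^38 ≡ 7·49·7: 7·49 = 343 ≡ 1, then 1·7 = 7. So 11^38 ≡ 7 (mod 57).
So σ(8) = σ(11) = 7 while 8 ≠ 11, hence σ is not injective.
Since σ is not injective, we determine |image(σ)|. Computing x^38 mod 57 for each x (by repeated squaring, reducing mod 57 at every step), the values σ(0), σ(1), …, σ(56) are: 0, 1, 4, 9, 16, 25, 36, 49, 7, 24, 43, 7, 30, 55, 25, 54, 28, 4, 39, 19, 1, 42, 28, 16, 6, 55, 49, 45, 43, 43, 45, 49, 55, 6, 16, 28, 42, 1, 19, 39, 4, 28, 54, 25, 55, 30, 7, 43, 24, 7, 49, 36, 25, 16, 9, 4, 1.
The distinct values are {0, 1, 4, 6, 7, 9, 16, 19, 24, 25, 28, 30, 36, 39, 42, 43, 45, 49, 54, 55}; there are 20 of them.

20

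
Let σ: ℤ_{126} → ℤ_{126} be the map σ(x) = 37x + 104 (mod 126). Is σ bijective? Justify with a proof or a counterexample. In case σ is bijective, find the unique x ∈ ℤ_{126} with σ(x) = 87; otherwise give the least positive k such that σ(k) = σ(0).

Recall: injectivity means: for all u, v in the domain, σ(u) = σ(v) implies u = v.
If σ(u) = σ(v), then 37u ≡ 37v (mod 126). Because gcd(37, 126) = 1, we may cancel 37 to get u ≡ v (mod 126).
We now compute 37⁻¹ mod 126 explicitly. Euclid's algorithm: 126 = 3·37 + 15, 37 = 2·15 + 7, 15 = 2·7 + 1; back-substituting gives 1 = 109·37 − 32·126, so 37⁻¹ ≡ 109 (mod 126).
Then y ↦ 109(y − 104) is a two-sided inverse to σ, so every y ∈ ℤ_{126} has a preimage.
So σ is bijective.
Since σ is bijective, we find σ⁻¹(87): we need 37x ≡ 87 − 104 ≡ 109 (mod 126). Using 37⁻¹ = 109: x ≡ 109·109 = 11881 = 94·126 + 37, so x = 37.
Check: σ(37) = 37·37 + 104 = 1473 = 11·126 + 87 ≡ 87 (mod 126).

37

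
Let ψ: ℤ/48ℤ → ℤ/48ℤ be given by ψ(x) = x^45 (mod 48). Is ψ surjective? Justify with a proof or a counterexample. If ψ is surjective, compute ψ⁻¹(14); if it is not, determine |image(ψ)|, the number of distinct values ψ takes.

27

ψ(0) = 0^45 = 0.
ψ(6): Repeated squaring mod 48: 6^1 ≡ 6, 6^2 ≡ 6² = 36, 6^4 ≡ 36² = 1296 ≡ 0, 6^8 ≡ 0² = 0, 6^16 ≡ 0² = 0, 6^32 ≡ 0² = 0. Since 45 = 32 + 8 + 4 + 1, 6^45 ≡ 0·0·0·6: 0·0 = 0, then 0·0 = 0, then 0·6 = 0. So 6^45 ≡ 0 (mod 48).
So ψ(0) = ψ(6) = 0 while 0 ≠ 6, hence ψ is not injective.
A non-injective map from the 48-element set ℤ/48ℤ to itself takes at most 47 distinct values, so it cannot be surjective. Thus ψ is not surjective.
Since ψ is not surjective, we determine |image(ψ)|. Computing x^45 mod 48 for each x (by repeated squaring, reducing mod 48 at every step), the values ψ(0), ψ(1), …, ψ(47) are: 0, 1, 32, 3, 16, 5, 0, 7, 32, 9, 16, 11, 0, 13, 32, 15, 16, 17, 0, 19, 32, 21, 16, 23, 0, 25, 32, 27, 16, 29, 0, 31, 32, 33, 16, 35, 0, 37, 32, 39, 16, 41, 0, 43, 32, 45, 16, 47.
The distinct values are {0, 1, 3, 5, 7, 9, 11, 13, 15, 16, 17, 19, 21, 23, 25, 27, 29, 31, 32, 33, 35, 37, 39, 41, 43, 45, 47}; there are 27 of them.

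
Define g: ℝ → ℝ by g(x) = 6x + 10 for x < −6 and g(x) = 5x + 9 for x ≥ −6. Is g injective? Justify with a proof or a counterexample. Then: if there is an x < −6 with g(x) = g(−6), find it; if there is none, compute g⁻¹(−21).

Both pieces are strictly increasing (slopes 6 and 5), so each is injective on its own interval.
The left piece maps (−∞, −6) onto (−∞, −26); the right piece maps [−6, ∞) onto [−21, ∞).
These images are disjoint, so no value is attained by both pieces. So g is injective.
Because the two images are disjoint, no x < −6 has g(x) = g(−6), so we compute g⁻¹(−21): −21 lies in [−21, ∞), so solve 5x + 9 = −21: x = (−21 − 9)/5 = −6.

-6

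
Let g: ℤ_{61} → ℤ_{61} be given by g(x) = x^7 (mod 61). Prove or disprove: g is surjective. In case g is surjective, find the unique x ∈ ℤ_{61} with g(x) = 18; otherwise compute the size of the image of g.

54

Since 61 is prime, the nonzero elements of ℤ_{61} form a cyclic group of order 60.
As gcd(7, 60) = 1, raising to the 7th power is a bijection on this group: if x_1^7 ≡ x_2^7 then (x_1x_2^{−1})^7 = 1, and the only element of order dividing gcd(7, 60) = 1 is 1, so x_1 = x_2.
With g(0) = 0 this makes g injective on all of ℤ_{61}, hence bijective (finite equal-size domain and codomain). In particular g is surjective.
Since g is surjective, we find the preimage of 18. The inverse of x ↦ x^7 on (ℤ_{61})^× is x ↦ x^43, because 7·43 = 301 = 5·60 + 1 ≡ 1 (mod 60) and x^{60} = 1 for x ≠ 0 (Fermat). So g⁻¹(18) = 18^43 mod 61.
Repeated squaring mod 61: 18^1 ≡ 18, 18^2 ≡ 18² = 324 ≡ 19, 18^4 ≡ 19² = 361 ≡ 56, 18^8 ≡ 56² = 3136 ≡ 25, 18^16 ≡ 25² = 625 ≡ 15, 18^32 ≡ 15² = 225 ≡ 42. Since 43 = 32 + 8 + 2 + 1, 18^43 ≡ 42·25·19·18: 42·25 = 1050 ≡ 13, then 13·19 = 247 ≡ 3, then 3·18 = 54. So 18^43 ≡ 54 (mod 61).
Hence g⁻¹(18) = 54.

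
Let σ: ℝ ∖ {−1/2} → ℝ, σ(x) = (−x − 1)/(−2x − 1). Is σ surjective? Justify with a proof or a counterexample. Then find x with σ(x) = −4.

-5/9

If σ(x) = 1/2, cross-multiplying gives −2(−x − 1) = −1(−2x − 1), which simplifies to 2 = 1 — false.  So 1/2 has no preimage and σ is not surjective.
Solving σ(x) = −4: cross-multiplying gives −x − 1 = −4(−2x − 1), which rearranges to −9x = 5, so x = −5/9.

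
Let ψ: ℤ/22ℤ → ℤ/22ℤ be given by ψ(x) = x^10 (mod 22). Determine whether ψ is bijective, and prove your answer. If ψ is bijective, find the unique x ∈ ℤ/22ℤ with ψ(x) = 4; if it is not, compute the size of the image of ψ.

4

ψ(1) = 1^10 = 1.
ψ(3): Repeated squaring mod 22: 3^1 ≡ 3, 3^2 ≡ 3² = 9, 3^4 ≡ 9² = 81 ≡ 15, 3^8 ≡ 15² = 225 ≡ 5. Since 10 = 8 + 2, 3^10 ≡ 5·9: 5·9 = 45 ≡ 1. So 3^10 ≡ 1 (mod 22).
So ψ(1) = ψ(3) = 1 while 1 ≠ 3, therefore ψ is not injective, hence not bijective.
Since ψ is not bijective, we determine |image(ψ)|. Computing x^10 mod 22 for each x (by repeated squaring, reducing mod 22 at every step), the values ψ(0), ψ(1), …, ψ(21) are: 0, 1, 12, 1, 12, 1, 12, 1, 12, 1, 12, 11, 12, 1, 12, 1, 12, 1, 12, 1, 12, 1.
The distinct values are {0, 1, 11, 12}; there are 4 of them.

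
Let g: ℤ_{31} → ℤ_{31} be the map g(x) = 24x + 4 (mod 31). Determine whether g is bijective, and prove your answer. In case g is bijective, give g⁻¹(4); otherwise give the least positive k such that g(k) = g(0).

0

If g(u) = g(v), then 24u ≡ 24v (mod 31). Because gcd(24, 31) = 1, we may cancel 24 to get u ≡ v (mod 31).
We now compute 24⁻¹ mod 31 explicitly. Euclid's algorithm: 31 = 1·24 + 7, 24 = 3·7 + 3, 7 = 2·3 + 1; back-substituting gives 1 = 22·24 − 17·31, so 24⁻¹ ≡ 22 (mod 31).
Then y ↦ 22(y − 4) is a two-sided inverse to g, so every y ∈ ℤ_{31} has a preimage.
Thus g is bijective.
Since g is bijective, we find g⁻¹(4): we need 24x ≡ 4 − 4 ≡ 0 (mod 31). Using 24⁻¹ = 22: x ≡ 22·0 = 0, so x = 0.
Check: g(0) = 24·0 + 4 = 4 ≡ 4 (mod 31).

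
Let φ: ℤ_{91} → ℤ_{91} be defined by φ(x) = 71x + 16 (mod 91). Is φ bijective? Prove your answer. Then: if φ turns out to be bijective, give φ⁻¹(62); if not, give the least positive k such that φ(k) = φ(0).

Suppose φ(s) = φ(t) in ℤ_{91}. Then 71s + 16 ≡ 71t + 16 (mod 91), hence 71(s − t) ≡ 0 (mod 91).
Since gcd(71, 91) = 1, 71 is invertible modulo 91, therefore s − t ≡ 0 (mod 91), i.e. s = t.
We now compute 71⁻¹ mod 91 explicitly. Euclid's algorithm: 91 = 1·71 + 20, 71 = 3·20 + 11, 20 = 1·11 + 9, 11 = 1·9 + 2, 9 = 4·2 + 1; back-substituting gives 1 = 50·71 − 39·91, so 71⁻¹ ≡ 50 (mod 91).
Then y ↦ 50(y − 16) is a two-sided inverse to φ, so every y ∈ ℤ_{91} has a preimage.
Hence φ is bijective.
Since φ is bijective, we compute φ⁻¹(62): solve 71x + 16 ≡ 62 (mod 91), i.e. 71x ≡ 46 (mod 91).
Multiplying by 71⁻¹ = 50 gives x ≡ 50·46 = 2300 = 25·91 + 25 ≡ 25 (mod 91).
Check: φ(25) = 71·25 + 16 = 1791 = 19·91 + 62 ≡ 62 (mod 91).

25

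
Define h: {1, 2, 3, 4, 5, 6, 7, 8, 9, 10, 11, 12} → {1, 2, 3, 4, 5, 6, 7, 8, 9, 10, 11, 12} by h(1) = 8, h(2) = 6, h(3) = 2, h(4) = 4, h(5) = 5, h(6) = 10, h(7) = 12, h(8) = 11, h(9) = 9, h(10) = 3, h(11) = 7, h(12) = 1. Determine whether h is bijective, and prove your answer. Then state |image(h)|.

12

The values 8, 6, 2, 4, 5, 10, 12, 11, 9, 3, 7, 1 are a permutation of {1, 2, 3, 4, 5, 6, 7, 8, 9, 10, 11, 12}: each element appears exactly once.
So h is injective and surjective, hence bijective.
The image of h is {1, 2, 3, 4, 5, 6, 7, 8, 9, 10, 11, 12}, which has 12 elements.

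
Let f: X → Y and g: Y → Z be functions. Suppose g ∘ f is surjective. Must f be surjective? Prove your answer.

No. Take X = {0}, Y = {0, 1, 2}, Z = {0}, f(a) = 0 for every a ∈ X, and g(b) = 0 for every b ∈ Y.
Then g ∘ f is surjective onto {0}, but 2 ∈ Y has no preimage under f, so f is not surjective.

not surjective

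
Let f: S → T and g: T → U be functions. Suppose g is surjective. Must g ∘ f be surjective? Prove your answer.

not surjective

No. Take S = {1}, T = U = {1, 2, 3}, f(1) = 1, and g = identity (surjective).
Then (g ∘ f)(1) = 1, and 3 ∈ U has no preimage under g ∘ f, so g ∘ f is not surjective.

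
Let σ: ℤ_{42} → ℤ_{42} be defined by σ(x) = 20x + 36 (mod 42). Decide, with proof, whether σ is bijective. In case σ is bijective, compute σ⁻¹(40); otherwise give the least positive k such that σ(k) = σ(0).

By definition, σ is injective when σ(a) = σ(b) forces a = b.
We have gcd(20, 42) = 2 > 1. Taking a = 0 and b = 21: σ(0) = 36 and σ(21) = 20·21 + 36 = 456 ≡ 36 (mod 42).
So σ(0) = σ(21) while 0 ≠ 21, hence σ is not injective, hence not bijective.
Since σ is not bijective, we find the least positive k with σ(k) = σ(0): this means 20k ≡ 0 (mod 42), i.e. 42 ∣ 20k. Since gcd(20, 42) = 2, dividing through by 2 this holds exactly when 21 ∣ 10k, and as gcd(10, 21) = 1, exactly when 21 ∣ k.
The smallest positive such k is 21.

21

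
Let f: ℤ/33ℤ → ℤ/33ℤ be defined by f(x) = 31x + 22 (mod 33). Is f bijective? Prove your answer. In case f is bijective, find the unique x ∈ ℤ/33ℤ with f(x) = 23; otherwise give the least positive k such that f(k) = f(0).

16

Recall: injectivity means: for all x_1, x_2 in the domain, f(x_1) = f(x_2) implies x_1 = x_2.
If f(x_1) = f(x_2), then 31x_1 ≡ 31x_2 (mod 33). Because gcd(31, 33) = 1, we may cancel 31 to get x_1 ≡ x_2 (mod 33).
We now compute 31⁻¹ mod 33 explicitly. Euclid's algorithm: 33 = 1·31 + 2, 31 = 15·2 + 1; back-substituting gives 1 = 16·31 − 15·33, so 31⁻¹ ≡ 16 (mod 33).
For any y ∈ ℤ/33ℤ, x = 16(y − 22) mod 33 satisfies f(x) = 31·16(y − 22) + 22 ≡ y (since 31·16 ≡ 1 mod 33). So every y has a preimage.
Hence f is bijective.
Since f is bijective, we compute f⁻¹(23): solve 31x + 22 ≡ 23 (mod 33), i.e. 31x ≡ 1 (mod 33).
Multiplying by 31⁻¹ = 16 gives x ≡ 16·1 = 16 ≡ 16 (mod 33).
Check: f(16) = 31·16 + 22 = 518 = 15·33 + 23 ≡ 23 (mod 33).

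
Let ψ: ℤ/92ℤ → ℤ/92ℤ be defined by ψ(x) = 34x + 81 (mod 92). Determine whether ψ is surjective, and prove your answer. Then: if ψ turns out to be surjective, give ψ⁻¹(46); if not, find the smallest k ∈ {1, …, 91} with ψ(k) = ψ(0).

46

Recall: surjectivity means every element of the codomain has a preimage under ψ.
Since gcd(34, 92) = 2, we have 34x ≡ 0 (mod 2) for all x, so ψ(x) ≡ 1 (mod 2).
But 0 ≢ 1 (mod 2), so 0 ∈ ℤ/92ℤ has no preimage. Thus ψ is not surjective.
Since ψ is not surjective, we find the least positive k with ψ(k) = ψ(0): this means 34k ≡ 0 (mod 92), i.e. 92 ∣ 34k. Since gcd(34, 92) = 2, dividing through by 2 this holds exactly when 46 ∣ 17k, and as gcd(17, 46) = 1, exactly when 46 ∣ k.
The smallest positive such k is 46.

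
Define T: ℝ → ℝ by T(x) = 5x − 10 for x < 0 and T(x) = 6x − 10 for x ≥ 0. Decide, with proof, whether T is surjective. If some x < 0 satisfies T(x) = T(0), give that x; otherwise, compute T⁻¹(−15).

-1

Both pieces are strictly increasing (slopes 5 and 6), so each is injective on its own interval.
The left piece maps (−∞, 0) onto (−∞, −10); the right piece maps [0, ∞) onto [−10, ∞).
These images together cover ℝ, so T is surjective.
Because the two images are disjoint, no x < 0 has T(x) = T(0), so we compute T⁻¹(−15): −15 lies in (−∞, −10), so solve 5x − 10 = −15: x = (−15 + 10)/5 = −1.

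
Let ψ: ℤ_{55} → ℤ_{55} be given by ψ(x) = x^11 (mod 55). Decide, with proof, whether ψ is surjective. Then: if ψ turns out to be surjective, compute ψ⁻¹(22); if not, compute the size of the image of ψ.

Computing x^11 mod 55 for each x (by repeated squaring, reducing mod 55 at every step), the values ψ(0), ψ(1), …, ψ(54) are: 0, 1, 13, 47, 4, 5, 6, 18, 52, 9, 10, 11, 23, 2, 14, 15, 16, 28, 7, 19, 20, 21, 33, 12, 24, 25, 26, 38, 17, 29, 30, 31, 43, 22, 34, 35, 36, 48, 27, 39, 40, 41, 53, 32, 44, 45, 46, 3, 37, 49, 50, 51, 8, 42, 54.
Every element of ℤ_{55} appears exactly once in this list, so ψ is a bijection, and in particular surjective.
Since ψ is surjective, we read off the preimage of 22 from the same table: ψ(33) = 22, so ψ⁻¹(22) = 33.

33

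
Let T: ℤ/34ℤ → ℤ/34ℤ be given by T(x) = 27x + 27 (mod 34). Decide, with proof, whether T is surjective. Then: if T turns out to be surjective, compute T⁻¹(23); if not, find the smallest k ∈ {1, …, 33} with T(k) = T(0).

20

Since gcd(27, 34) = 1, 27 is invertible modulo 34. Euclid's algorithm: 34 = 1·27 + 7, 27 = 3·7 + 6, 7 = 1·6 + 1; back-substituting gives 1 = 29·27 − 23·34, so 27⁻¹ ≡ 29 (mod 34).
For any y ∈ ℤ/34ℤ, x = 29(y − 27) mod 34 satisfies T(x) = 27·29(y − 27) + 27 ≡ y (since 27·29 ≡ 1 mod 34). So every y has a preimage.
So T is surjective.
Since T is surjective, we find T⁻¹(23): we need 27x ≡ 23 − 27 ≡ 30 (mod 34). Using 27⁻¹ = 29: x ≡ 29·30 = 870 = 25·34 + 20, so x = 20.
Check: T(20) = 27·20 + 27 = 567 = 16·34 + 23 ≡ 23 (mod 34).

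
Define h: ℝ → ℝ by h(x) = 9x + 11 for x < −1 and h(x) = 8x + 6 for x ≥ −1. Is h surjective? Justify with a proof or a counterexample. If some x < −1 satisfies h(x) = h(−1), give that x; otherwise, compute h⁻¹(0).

Both pieces are strictly increasing (slopes 9 and 8), so each is injective on its own interval.
The left piece maps (−∞, −1) onto (−∞, 2); the right piece maps [−1, ∞) onto [−2, ∞).
The union (−∞, 2) ∪ [−2, ∞) covers ℝ, so h is surjective.
For the follow-up: the images overlap, so an x < −1 with h(x) = h(−1) exists. h(−1) = −2; solving 9x + 11 = −2 for x < −1 gives x = (−2 − 11)/9 = −13/9.

-13/9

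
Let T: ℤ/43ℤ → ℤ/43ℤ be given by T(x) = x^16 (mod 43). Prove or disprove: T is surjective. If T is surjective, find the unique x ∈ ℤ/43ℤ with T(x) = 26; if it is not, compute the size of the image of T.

T(21): Repeated squaring mod 43: 21^1 ≡ 21, 21^2 ≡ 21² = 441 ≡ 11, 21^4 ≡ 11² = 121 ≡ 35, 21^8 ≡ 35² = 1225 ≡ 21, 21^16 ≡ 21² = 441 ≡ 11. So 21^16 ≡ 11 (mod 43).
T(22): Repeated squaring mod 43: 22^1 ≡ 22, 22^2 ≡ 22² = 484 ≡ 11, 22^4 ≡ 11² = 121 ≡ 35, 22^8 ≡ 35² = 1225 ≡ 21, 22^16 ≡ 21² = 441 ≡ 11. So 22^16 ≡ 11 (mod 43).
So T(21) = T(22) = 11 while 21 ≠ 22, hence T is not injective.
A non-injective map from the 43-element set ℤ/43ℤ to itself takes at most 42 distinct values, so it cannot be surjective. Therefore T is not surjective.
Since T is not surjective, we determine |image(T)|. Computing x^16 mod 43 for each x (by repeated squaring, reducing mod 43 at every step), the values T(0), T(1), …, T(42) are: 0, 1, 4, 23, 16, 40, 6, 36, 21, 13, 31, 35, 24, 25, 15, 17, 41, 14, 9, 10, 38, 11, 11, 38, 10, 9, 14, 41, 17, 15, 25, 24, 35, 31, 13, 21, 36, 6, 40, 16, 23, 4, 1.
The distinct values are {0, 1, 4, 6, 9, 10, 11, 13, 14, 15, 16, 17, 21, 23, 24, 25, 31, 35, 36, 38, 40, 41}; there are 22 of them.

22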